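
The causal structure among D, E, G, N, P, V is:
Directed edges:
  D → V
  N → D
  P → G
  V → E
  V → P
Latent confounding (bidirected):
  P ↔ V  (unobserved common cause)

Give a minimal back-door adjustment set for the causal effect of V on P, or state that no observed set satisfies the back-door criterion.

desc(V)\{V}={E,G,P}; candidates ⊆ {D,N}.
V↔P: latent back-door arc(s) into V.
size 0: {}; under {} V still reaches {D,G,N,P} ∋ P.
size 1: {D}, {N}; under {D} V still reaches {G,P} ∋ P.
size 2: {D,N}; under {D,N} V still reaches {G,P} ∋ P.
V↔P cannot be blocked by any observed set — no back-door set.

V→P: no observed back-door set.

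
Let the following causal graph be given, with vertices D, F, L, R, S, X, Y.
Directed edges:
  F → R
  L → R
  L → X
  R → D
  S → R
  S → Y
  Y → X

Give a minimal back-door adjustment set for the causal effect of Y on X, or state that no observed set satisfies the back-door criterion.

Y→X: minimal back-door set ∅.

desc(Y)\{Y}={X}; candidates ⊆ {D,F,L,R,S}.
∅: Y⊥X given ∅ in G with Y→· removed — back-door holds.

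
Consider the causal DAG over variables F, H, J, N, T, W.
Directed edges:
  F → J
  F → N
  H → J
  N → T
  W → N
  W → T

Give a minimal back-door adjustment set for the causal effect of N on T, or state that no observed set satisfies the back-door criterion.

desc(N)\{N}={T}; candidates ⊆ {F,H,J,W}.
size 0: {}; under {} N still reaches {F,J,T,W} ∋ T.
{W}: N⊥T given {W} in G with N→· removed — back-door holds.

N→T: minimal back-door set {W}.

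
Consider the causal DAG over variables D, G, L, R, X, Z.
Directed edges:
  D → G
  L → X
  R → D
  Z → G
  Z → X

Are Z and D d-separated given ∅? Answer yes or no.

Bayes-Ball from Z | ∅ reaches {G,X}.
D ∉ reach(Z|∅) ⇒ Z ⊥ D | ∅.

Yes — Z ⊥ D | ∅.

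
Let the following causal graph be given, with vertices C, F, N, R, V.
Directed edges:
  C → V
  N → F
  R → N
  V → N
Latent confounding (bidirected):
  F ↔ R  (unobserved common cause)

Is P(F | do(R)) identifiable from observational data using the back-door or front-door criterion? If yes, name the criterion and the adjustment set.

P(F|do(R)): frontdoor, adjust for {N}.

desc(R)\{R}={F,N}; candidates ⊆ {C,V}.
R↔F: latent back-door arc(s) into R.
size 0: {}; under {} R still reaches {F} ∋ F.
size 1: {C}, {V}; under {C} R still reaches {F} ∋ F.
size 2: {C,V}; under {C,V} R still reaches {F} ∋ F.
R↔F cannot be blocked by any observed set — no back-door set.
{N}: (i) intercepts every directed R→F path; (ii) no back-door R→{N}; (iii) {R} blocks every back-door {N}→F. Front-door holds.
P(F|do(R)) = Σ_{N} P(N|R) Σ_{R'} P(F|N,R')P(R').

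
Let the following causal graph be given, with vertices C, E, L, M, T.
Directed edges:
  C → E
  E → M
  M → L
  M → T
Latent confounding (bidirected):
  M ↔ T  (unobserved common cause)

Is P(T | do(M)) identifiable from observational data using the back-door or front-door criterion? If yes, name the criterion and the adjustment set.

P(T|do(M)): not identifiable (no BD/FD set).

desc(M)\{M}={L,T}; candidates ⊆ {C,E}.
M↔T: latent back-door arc(s) into M.
size 0: {}; under {} M still reaches {C,E,T} ∋ T.
size 1: {C}, {E}; under {C} M still reaches {E,T} ∋ T.
size 2: {C,E}; under {C,E} M still reaches {T} ∋ T.
M↔T cannot be blocked by any observed set — no back-door set.
No mediator lies on a directed M→…→T path.
Neither criterion identifies P(T|do(M)) in this graph.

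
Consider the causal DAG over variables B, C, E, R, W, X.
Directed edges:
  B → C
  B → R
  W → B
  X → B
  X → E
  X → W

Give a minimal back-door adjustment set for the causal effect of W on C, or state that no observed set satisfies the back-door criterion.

desc(W)\{W}={B,C,R}; candidates ⊆ {E,X}.
size 0: {}; under {} W still reaches {B,C,E,R,X} ∋ C.
{X}: W⊥C given {X} in G with W→· removed — back-door holds.

W→C: minimal back-door set {X}.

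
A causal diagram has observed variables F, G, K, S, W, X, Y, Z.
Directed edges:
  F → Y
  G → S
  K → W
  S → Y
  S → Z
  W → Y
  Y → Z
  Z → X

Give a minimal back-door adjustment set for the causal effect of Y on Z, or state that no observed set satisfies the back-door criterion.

Y→Z: minimal back-door set {S}.

desc(Y)\{Y}={X,Z}; candidates ⊆ {F,G,K,S,W}.
size 0: {}; under {} Y still reaches {F,G,K,S,W,X,Z} ∋ Z.
{S}: Y⊥Z given {S} in G with Y→· removed — back-door holds.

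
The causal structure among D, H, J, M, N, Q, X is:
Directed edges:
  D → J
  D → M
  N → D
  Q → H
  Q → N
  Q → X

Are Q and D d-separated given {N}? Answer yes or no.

Yes — Q ⊥ D | {N}.

Bayes-Ball from Q | {N} reaches {H,X}.
D ∉ reach(Q|{N}) ⇒ Q ⊥ D | {N}.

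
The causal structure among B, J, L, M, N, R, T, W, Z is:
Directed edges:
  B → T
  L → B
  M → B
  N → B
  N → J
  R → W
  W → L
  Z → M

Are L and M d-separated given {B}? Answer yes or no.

No — L and M are d-connected given {B}.

Bayes-Ball from L | {B} reaches {J,M,N,R,W,Z}.
M ∈ reach(L|{B}) ⇒ L ⊥̸ M | {B}.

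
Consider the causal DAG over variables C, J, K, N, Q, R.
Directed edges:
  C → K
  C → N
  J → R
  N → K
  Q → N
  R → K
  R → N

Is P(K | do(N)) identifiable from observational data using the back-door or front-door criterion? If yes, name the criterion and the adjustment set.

P(K|do(N)): backdoor, adjust for {C, R}.

desc(N)\{N}={K}; candidates ⊆ {C,J,Q,R}.
size 0: {}; under {} N still reaches {C,J,K,Q,R} ∋ K.
size 1: {C}, {J}, {Q} …(+1); under {C} N still reaches {J,K,Q,R} ∋ K.
{C,R}: N⊥K given {C,R} in G with N→· removed — back-door holds.
P(K|do(N)) = Σ_{C,R} P(K|N,C,R)·P(C,R).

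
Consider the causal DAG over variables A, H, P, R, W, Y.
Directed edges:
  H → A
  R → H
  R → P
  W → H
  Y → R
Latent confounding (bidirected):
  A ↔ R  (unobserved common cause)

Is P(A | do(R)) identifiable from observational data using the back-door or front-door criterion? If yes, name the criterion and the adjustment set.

P(A|do(R)): frontdoor, adjust for {H}.

desc(R)\{R}={A,H,P}; candidates ⊆ {W,Y}.
R↔A: latent back-door arc(s) into R.
size 0: {}; under {} R still reaches {A,Y} ∋ A.
size 1: {W}, {Y}; under {W} R still reaches {A,Y} ∋ A.
size 2: {W,Y}; under {W,Y} R still reaches {A} ∋ A.
R↔A cannot be blocked by any observed set — no back-door set.
{H}: (i) intercepts every directed R→A path; (ii) no back-door R→{H}; (iii) {R} blocks every back-door {H}→A. Front-door holds.
P(A|do(R)) = Σ_{H} P(H|R) Σ_{R'} P(A|H,R')P(R').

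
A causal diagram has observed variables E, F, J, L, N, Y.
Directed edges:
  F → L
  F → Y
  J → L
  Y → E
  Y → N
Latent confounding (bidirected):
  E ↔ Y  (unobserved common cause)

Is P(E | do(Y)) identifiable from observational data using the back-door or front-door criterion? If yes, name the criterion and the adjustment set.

P(E|do(Y)): not identifiable (no BD/FD set).

desc(Y)\{Y}={E,N}; candidates ⊆ {F,J,L}.
Y↔E: latent back-door arc(s) into Y.
size 0: {}; under {} Y still reaches {E,F,L} ∋ E.
size 1: {F}, {J}, {L}; under {F} Y still reaches {E} ∋ E.
size 2: {F,J}, {F,L}, {J,L}; under {F,J} Y still reaches {E} ∋ E.
Y↔E cannot be blocked by any observed set — no back-door set.
No mediator lies on a directed Y→…→E path.
Neither criterion identifies P(E|do(Y)) in this graph.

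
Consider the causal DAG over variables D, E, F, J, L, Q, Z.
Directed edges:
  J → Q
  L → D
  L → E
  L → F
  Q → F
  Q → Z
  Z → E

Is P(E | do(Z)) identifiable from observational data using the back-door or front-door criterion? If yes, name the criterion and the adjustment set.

desc(Z)\{Z}={E}; candidates ⊆ {D,F,J,L,Q}.
∅: Z⊥E given ∅ in G with Z→· removed — back-door holds.
P(E|do(Z)) = P(E|Z) — no adjustment needed.

P(E|do(Z)): backdoor, adjust for ∅.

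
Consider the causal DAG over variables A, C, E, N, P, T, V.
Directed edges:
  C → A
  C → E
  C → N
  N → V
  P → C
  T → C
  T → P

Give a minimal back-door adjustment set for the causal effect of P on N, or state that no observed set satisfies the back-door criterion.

desc(P)\{P}={A,C,E,N,V}; candidates ⊆ {T}.
size 0: {}; under {} P still reaches {A,C,E,N,T,V} ∋ N.
{T}: P⊥N given {T} in G with P→· removed — back-door holds.

P→N: minimal back-door set {T}.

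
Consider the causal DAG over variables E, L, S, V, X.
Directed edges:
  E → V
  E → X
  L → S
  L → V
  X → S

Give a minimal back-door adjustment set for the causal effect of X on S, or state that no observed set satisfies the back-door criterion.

desc(X)\{X}={S}; candidates ⊆ {E,L,V}.
∅: X⊥S given ∅ in G with X→· removed — back-door holds.

X→S: minimal back-door set ∅.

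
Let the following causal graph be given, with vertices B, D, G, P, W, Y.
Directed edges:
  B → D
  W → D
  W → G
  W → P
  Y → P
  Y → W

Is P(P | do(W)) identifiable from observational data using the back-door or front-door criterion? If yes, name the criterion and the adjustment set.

P(P|do(W)): backdoor, adjust for {Y}.

desc(W)\{W}={D,G,P}; candidates ⊆ {B,Y}.
size 0: {}; under {} W still reaches {P,Y} ∋ P.
{Y}: W⊥P given {Y} in G with W→· removed — back-door holds.
P(P|do(W)) = Σ_{Y} P(P|W,Y)·P(Y).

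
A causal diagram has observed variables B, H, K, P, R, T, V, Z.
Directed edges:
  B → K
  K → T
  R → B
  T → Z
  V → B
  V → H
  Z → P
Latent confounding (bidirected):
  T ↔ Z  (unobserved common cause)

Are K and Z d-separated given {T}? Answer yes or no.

No — K and Z are d-connected given {T}.

Bayes-Ball from K | {T} reaches {B,H,P,R,V,Z}.
Z ∈ reach(K|{T}) ⇒ K ⊥̸ Z | {T}.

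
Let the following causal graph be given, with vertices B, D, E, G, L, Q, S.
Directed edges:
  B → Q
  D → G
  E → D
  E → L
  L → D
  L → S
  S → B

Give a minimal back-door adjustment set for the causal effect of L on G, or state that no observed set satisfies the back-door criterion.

desc(L)\{L}={B,D,G,Q,S}; candidates ⊆ {E}.
size 0: {}; under {} L still reaches {D,E,G} ∋ G.
{E}: L⊥G given {E} in G with L→· removed — back-door holds.

L→G: minimal back-door set {E}.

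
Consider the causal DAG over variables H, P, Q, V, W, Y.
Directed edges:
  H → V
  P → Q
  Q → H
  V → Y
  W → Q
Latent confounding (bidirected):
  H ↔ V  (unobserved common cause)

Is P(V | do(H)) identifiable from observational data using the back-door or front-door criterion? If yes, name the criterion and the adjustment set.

desc(H)\{H}={V,Y}; candidates ⊆ {P,Q,W}.
H↔V: latent back-door arc(s) into H.
size 0: {}; under {} H still reaches {P,Q,V,W,Y} ∋ V.
size 1: {P}, {Q}, {W}; under {P} H still reaches {Q,V,W,Y} ∋ V.
size 2: {P,Q}, {P,W}, {Q,W}; under {P,Q} H still reaches {V,Y} ∋ V.
H↔V cannot be blocked by any observed set — no back-door set.
No mediator lies on a directed H→…→V path.
Neither criterion identifies P(V|do(H)) in this graph.

P(V|do(H)): not identifiable (no BD/FD set).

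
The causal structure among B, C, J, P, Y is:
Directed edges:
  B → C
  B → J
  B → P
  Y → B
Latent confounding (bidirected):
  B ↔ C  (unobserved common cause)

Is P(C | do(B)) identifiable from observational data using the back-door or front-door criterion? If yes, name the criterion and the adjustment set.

P(C|do(B)): not identifiable (no BD/FD set).

desc(B)\{B}={C,J,P}; candidates ⊆ {Y}.
B↔C: latent back-door arc(s) into B.
size 0: {}; under {} B still reaches {C,Y} ∋ C.
size 1: {Y}; under {Y} B still reaches {C} ∋ C.
B↔C cannot be blocked by any observed set — no back-door set.
No mediator lies on a directed B→…→C path.
Neither criterion identifies P(C|do(B)) in this graph.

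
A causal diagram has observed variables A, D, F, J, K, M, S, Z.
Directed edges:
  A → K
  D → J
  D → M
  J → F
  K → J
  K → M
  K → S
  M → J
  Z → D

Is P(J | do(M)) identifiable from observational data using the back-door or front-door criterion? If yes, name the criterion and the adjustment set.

desc(M)\{M}={F,J}; candidates ⊆ {A,D,K,S,Z}.
size 0: {}; under {} M still reaches {A,D,F,J,K,S,Z} ∋ J.
size 1: {A}, {D}, {K} …(+2); under {A} M still reaches {D,F,J,K,S,Z} ∋ J.
{D,K}: M⊥J given {D,K} in G with M→· removed — back-door holds.
P(J|do(M)) = Σ_{D,K} P(J|M,D,K)·P(D,K).

P(J|do(M)): backdoor, adjust for {D, K}.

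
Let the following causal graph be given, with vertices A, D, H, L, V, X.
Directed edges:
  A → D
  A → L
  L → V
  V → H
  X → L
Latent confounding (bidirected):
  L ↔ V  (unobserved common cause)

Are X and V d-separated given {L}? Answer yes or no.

Bayes-Ball from X | {L} reaches {A,D,H,V}.
V ∈ reach(X|{L}) ⇒ X ⊥̸ V | {L}.

No — X and V are d-connected given {L}.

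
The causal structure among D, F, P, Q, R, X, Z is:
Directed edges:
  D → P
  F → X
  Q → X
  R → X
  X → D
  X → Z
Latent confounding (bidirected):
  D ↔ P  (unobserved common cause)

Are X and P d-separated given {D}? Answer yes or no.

No — X and P are d-connected given {D}.

Bayes-Ball from X | {D} reaches {F,P,Q,R,Z}.
P ∈ reach(X|{D}) ⇒ X ⊥̸ P | {D}.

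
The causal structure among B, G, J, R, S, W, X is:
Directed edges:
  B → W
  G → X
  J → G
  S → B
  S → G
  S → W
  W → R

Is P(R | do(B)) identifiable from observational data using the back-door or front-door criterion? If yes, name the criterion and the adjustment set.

P(R|do(B)): backdoor, adjust for {S}.

desc(B)\{B}={R,W}; candidates ⊆ {G,J,S,X}.
size 0: {}; under {} B still reaches {G,R,S,W,X} ∋ R.
{S}: B⊥R given {S} in G with B→· removed — back-door holds.
P(R|do(B)) = Σ_{S} P(R|B,S)·P(S).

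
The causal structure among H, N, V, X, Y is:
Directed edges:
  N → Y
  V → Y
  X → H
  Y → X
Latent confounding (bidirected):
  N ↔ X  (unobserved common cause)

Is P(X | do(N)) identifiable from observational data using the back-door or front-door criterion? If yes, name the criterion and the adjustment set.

desc(N)\{N}={H,X,Y}; candidates ⊆ {V}.
N↔X: latent back-door arc(s) into N.
size 0: {}; under {} N still reaches {H,X} ∋ X.
size 1: {V}; under {V} N still reaches {H,X} ∋ X.
N↔X cannot be blocked by any observed set — no back-door set.
{Y}: (i) intercepts every directed N→X path; (ii) no back-door N→{Y}; (iii) {N} blocks every back-door {Y}→X. Front-door holds.
P(X|do(N)) = Σ_{Y} P(Y|N) Σ_{N'} P(X|Y,N')P(N').

P(X|do(N)): frontdoor, adjust for {Y}.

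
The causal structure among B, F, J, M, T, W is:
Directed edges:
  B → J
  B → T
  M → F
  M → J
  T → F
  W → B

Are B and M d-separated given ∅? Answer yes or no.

Bayes-Ball from B | ∅ reaches {F,J,T,W}.
M ∉ reach(B|∅) ⇒ B ⊥ M | ∅.

Yes — B ⊥ M | ∅.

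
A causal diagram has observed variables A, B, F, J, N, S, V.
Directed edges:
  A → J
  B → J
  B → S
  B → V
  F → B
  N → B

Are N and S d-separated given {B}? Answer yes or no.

Bayes-Ball from N | {B} reaches {F}.
S ∉ reach(N|{B}) ⇒ N ⊥ S | {B}.

Yes — N ⊥ S | {B}.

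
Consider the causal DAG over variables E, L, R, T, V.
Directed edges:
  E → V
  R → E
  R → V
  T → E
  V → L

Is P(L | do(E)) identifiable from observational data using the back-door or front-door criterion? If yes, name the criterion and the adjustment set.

desc(E)\{E}={L,V}; candidates ⊆ {R,T}.
size 0: {}; under {} E still reaches {L,R,T,V} ∋ L.
{R}: E⊥L given {R} in G with E→· removed — back-door holds.
P(L|do(E)) = Σ_{R} P(L|E,R)·P(R).

P(L|do(E)): backdoor, adjust for {R}.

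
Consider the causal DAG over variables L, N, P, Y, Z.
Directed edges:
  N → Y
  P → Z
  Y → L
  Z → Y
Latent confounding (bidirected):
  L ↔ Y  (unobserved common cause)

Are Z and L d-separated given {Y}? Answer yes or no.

No — Z and L are d-connected given {Y}.

Bayes-Ball from Z | {Y} reaches {L,N,P}.
L ∈ reach(Z|{Y}) ⇒ Z ⊥̸ L | {Y}.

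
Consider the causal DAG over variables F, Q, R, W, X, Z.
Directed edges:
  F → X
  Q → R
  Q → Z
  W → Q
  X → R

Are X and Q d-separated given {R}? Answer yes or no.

Bayes-Ball from X | {R} reaches {F,Q,W,Z}.
Q ∈ reach(X|{R}) ⇒ X ⊥̸ Q | {R}.

No — X and Q are d-connected given {R}.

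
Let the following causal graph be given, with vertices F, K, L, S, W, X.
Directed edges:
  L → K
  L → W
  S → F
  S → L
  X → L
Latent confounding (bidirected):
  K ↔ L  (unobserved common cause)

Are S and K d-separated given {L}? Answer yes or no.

No — S and K are d-connected given {L}.

Bayes-Ball from S | {L} reaches {F,K,X}.
K ∈ reach(S|{L}) ⇒ S ⊥̸ K | {L}.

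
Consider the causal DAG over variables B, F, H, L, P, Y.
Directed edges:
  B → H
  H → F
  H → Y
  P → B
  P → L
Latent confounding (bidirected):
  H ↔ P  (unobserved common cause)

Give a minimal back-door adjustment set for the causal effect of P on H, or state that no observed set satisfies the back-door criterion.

P→H: no observed back-door set.

desc(P)\{P}={B,F,H,L,Y}; candidates ⊆ {—}.
P↔H: latent back-door arc(s) into P.
size 0: {}; under {} P still reaches {F,H,Y} ∋ H.
P↔H cannot be blocked by any observed set — no back-door set.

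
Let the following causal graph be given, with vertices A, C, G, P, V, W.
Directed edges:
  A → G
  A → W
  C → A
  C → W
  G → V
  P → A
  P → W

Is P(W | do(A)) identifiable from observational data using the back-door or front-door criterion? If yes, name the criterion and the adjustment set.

desc(A)\{A}={G,V,W}; candidates ⊆ {C,P}.
size 0: {}; under {} A still reaches {C,P,W} ∋ W.
size 1: {C}, {P}; under {C} A still reaches {P,W} ∋ W.
{C,P}: A⊥W given {C,P} in G with A→· removed — back-door holds.
P(W|do(A)) = Σ_{C,P} P(W|A,C,P)·P(C,P).

P(W|do(A)): backdoor, adjust for {C, P}.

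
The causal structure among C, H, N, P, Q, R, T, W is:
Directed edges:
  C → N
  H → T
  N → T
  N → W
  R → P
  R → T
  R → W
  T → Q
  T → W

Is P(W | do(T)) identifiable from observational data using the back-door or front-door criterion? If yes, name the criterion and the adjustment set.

P(W|do(T)): backdoor, adjust for {N, R}.

desc(T)\{T}={Q,W}; candidates ⊆ {C,H,N,P,R}.
size 0: {}; under {} T still reaches {C,H,N,P,R,W} ∋ W.
size 1: {C}, {H}, {N} …(+2); under {C} T still reaches {H,N,P,R,W} ∋ W.
{N,R}: T⊥W given {N,R} in G with T→· removed — back-door holds.
P(W|do(T)) = Σ_{N,R} P(W|T,N,R)·P(N,R).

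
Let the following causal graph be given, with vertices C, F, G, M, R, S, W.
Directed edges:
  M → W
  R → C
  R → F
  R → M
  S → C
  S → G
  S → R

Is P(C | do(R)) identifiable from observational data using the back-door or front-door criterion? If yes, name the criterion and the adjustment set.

P(C|do(R)): backdoor, adjust for {S}.

desc(R)\{R}={C,F,M,W}; candidates ⊆ {G,S}.
size 0: {}; under {} R still reaches {C,G,S} ∋ C.
{S}: R⊥C given {S} in G with R→· removed — back-door holds.
P(C|do(R)) = Σ_{S} P(C|R,S)·P(S).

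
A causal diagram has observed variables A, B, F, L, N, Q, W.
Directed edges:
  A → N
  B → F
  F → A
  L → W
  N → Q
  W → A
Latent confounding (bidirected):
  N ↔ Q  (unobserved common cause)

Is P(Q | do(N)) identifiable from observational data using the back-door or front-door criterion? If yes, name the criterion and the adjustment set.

P(Q|do(N)): not identifiable (no BD/FD set).

desc(N)\{N}={Q}; candidates ⊆ {A,B,F,L,W}.
N↔Q: latent back-door arc(s) into N.
size 0: {}; under {} N still reaches {A,B,F,L,Q,W} ∋ Q.
size 1: {A}, {B}, {F} …(+2); under {A} N still reaches {Q} ∋ Q.
size 2: {A,B}, {A,F}, {A,L} …(+7); under {A,B} N still reaches {Q} ∋ Q.
N↔Q cannot be blocked by any observed set — no back-door set.
No mediator lies on a directed N→…→Q path.
Neither criterion identifies P(Q|do(N)) in this graph.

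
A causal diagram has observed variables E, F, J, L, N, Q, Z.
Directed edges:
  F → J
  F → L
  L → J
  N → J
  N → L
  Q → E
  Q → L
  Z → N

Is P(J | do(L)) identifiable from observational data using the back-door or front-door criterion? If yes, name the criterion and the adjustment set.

P(J|do(L)): backdoor, adjust for {F, N}.

desc(L)\{L}={J}; candidates ⊆ {E,F,N,Q,Z}.
size 0: {}; under {} L still reaches {E,F,J,N,Q,Z} ∋ J.
size 1: {E}, {F}, {N} …(+2); under {E} L still reaches {F,J,N,Q,Z} ∋ J.
{F,N}: L⊥J given {F,N} in G with L→· removed — back-door holds.
P(J|do(L)) = Σ_{F,N} P(J|L,F,N)·P(F,N).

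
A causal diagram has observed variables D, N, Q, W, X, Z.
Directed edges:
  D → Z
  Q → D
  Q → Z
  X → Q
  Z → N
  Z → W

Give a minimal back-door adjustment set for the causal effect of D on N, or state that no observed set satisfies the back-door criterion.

desc(D)\{D}={N,W,Z}; candidates ⊆ {Q,X}.
size 0: {}; under {} D still reaches {N,Q,W,X,Z} ∋ N.
{Q}: D⊥N given {Q} in G with D→· removed — back-door holds.

D→N: minimal back-door set {Q}.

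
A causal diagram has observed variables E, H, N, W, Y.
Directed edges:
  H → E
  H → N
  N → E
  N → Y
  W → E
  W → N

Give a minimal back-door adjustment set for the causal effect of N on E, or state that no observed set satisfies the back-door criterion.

desc(N)\{N}={E,Y}; candidates ⊆ {H,W}.
size 0: {}; under {} N still reaches {E,H,W} ∋ E.
size 1: {H}, {W}; under {H} N still reaches {E,W} ∋ E.
{H,W}: N⊥E given {H,W} in G with N→· removed — back-door holds.

N→E: minimal back-door set {H, W}.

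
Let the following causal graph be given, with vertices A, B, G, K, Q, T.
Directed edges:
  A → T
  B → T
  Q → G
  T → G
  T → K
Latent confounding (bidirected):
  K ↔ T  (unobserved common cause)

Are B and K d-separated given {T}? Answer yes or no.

Bayes-Ball from B | {T} reaches {A,K}.
K ∈ reach(B|{T}) ⇒ B ⊥̸ K | {T}.

No — B and K are d-connected given {T}.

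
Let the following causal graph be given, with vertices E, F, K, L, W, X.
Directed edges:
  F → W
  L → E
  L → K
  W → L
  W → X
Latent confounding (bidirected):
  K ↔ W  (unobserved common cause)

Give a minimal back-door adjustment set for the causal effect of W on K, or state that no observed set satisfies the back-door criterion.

W→K: no observed back-door set.

desc(W)\{W}={E,K,L,X}; candidates ⊆ {F}.
W↔K: latent back-door arc(s) into W.
size 0: {}; under {} W still reaches {F,K} ∋ K.
size 1: {F}; under {F} W still reaches {K} ∋ K.
W↔K cannot be blocked by any observed set — no back-door set.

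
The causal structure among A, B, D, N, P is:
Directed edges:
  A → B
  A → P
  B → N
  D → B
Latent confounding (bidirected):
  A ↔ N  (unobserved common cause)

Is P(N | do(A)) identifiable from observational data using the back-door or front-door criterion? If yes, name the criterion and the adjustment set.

P(N|do(A)): frontdoor, adjust for {B}.

desc(A)\{A}={B,N,P}; candidates ⊆ {D}.
A↔N: latent back-door arc(s) into A.
size 0: {}; under {} A still reaches {N} ∋ N.
size 1: {D}; under {D} A still reaches {N} ∋ N.
A↔N cannot be blocked by any observed set — no back-door set.
{B}: (i) intercepts every directed A→N path; (ii) no back-door A→{B}; (iii) {A} blocks every back-door {B}→N. Front-door holds.
P(N|do(A)) = Σ_{B} P(B|A) Σ_{A'} P(N|B,A')P(A').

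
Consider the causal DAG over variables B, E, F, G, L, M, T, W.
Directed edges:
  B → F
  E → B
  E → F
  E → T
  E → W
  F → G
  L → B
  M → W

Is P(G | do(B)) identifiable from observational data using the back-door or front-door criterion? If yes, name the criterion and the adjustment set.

desc(B)\{B}={F,G}; candidates ⊆ {E,L,M,T,W}.
size 0: {}; under {} B still reaches {E,F,G,L,T,W} ∋ G.
{E}: B⊥G given {E} in G with B→· removed — back-door holds.
P(G|do(B)) = Σ_{E} P(G|B,E)·P(E).

P(G|do(B)): backdoor, adjust for {E}.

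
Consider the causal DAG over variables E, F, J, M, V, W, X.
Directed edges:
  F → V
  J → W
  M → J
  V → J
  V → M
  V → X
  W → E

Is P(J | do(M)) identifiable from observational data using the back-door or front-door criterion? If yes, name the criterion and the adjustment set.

desc(M)\{M}={E,J,W}; candidates ⊆ {F,V,X}.
size 0: {}; under {} M still reaches {E,F,J,V,W,X} ∋ J.
{V}: M⊥J given {V} in G with M→· removed — back-door holds.
P(J|do(M)) = Σ_{V} P(J|M,V)·P(V).

P(J|do(M)): backdoor, adjust for {V}.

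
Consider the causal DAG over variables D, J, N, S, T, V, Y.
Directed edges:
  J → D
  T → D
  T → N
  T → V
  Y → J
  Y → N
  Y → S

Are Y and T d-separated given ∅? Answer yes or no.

Bayes-Ball from Y | ∅ reaches {D,J,N,S}.
T ∉ reach(Y|∅) ⇒ Y ⊥ T | ∅.

Yes — Y ⊥ T | ∅.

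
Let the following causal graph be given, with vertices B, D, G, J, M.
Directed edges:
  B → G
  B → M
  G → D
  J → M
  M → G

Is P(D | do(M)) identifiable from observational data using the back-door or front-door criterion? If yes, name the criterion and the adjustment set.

desc(M)\{M}={D,G}; candidates ⊆ {B,J}.
size 0: {}; under {} M still reaches {B,D,G,J} ∋ D.
{B}: M⊥D given {B} in G with M→· removed — back-door holds.
P(D|do(M)) = Σ_{B} P(D|M,B)·P(B).

P(D|do(M)): backdoor, adjust for {B}.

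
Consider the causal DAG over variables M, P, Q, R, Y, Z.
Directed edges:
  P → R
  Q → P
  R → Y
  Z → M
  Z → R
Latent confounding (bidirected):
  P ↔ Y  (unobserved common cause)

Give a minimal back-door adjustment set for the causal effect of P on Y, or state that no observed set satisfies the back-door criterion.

desc(P)\{P}={R,Y}; candidates ⊆ {M,Q,Z}.
P↔Y: latent back-door arc(s) into P.
size 0: {}; under {} P still reaches {Q,Y} ∋ Y.
size 1: {M}, {Q}, {Z}; under {M} P still reaches {Q,Y} ∋ Y.
size 2: {M,Q}, {M,Z}, {Q,Z}; under {M,Q} P still reaches {Y} ∋ Y.
P↔Y cannot be blocked by any observed set — no back-door set.

P→Y: no observed back-door set.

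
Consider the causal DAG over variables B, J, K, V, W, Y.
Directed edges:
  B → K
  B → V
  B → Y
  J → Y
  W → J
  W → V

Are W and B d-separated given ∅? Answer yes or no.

Bayes-Ball from W | ∅ reaches {J,V,Y}.
B ∉ reach(W|∅) ⇒ W ⊥ B | ∅.

Yes — W ⊥ B | ∅.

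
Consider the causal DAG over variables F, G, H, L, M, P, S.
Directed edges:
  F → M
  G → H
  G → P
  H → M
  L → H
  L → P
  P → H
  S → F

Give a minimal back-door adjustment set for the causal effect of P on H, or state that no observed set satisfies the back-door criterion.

P→H: minimal back-door set {G, L}.

desc(P)\{P}={H,M}; candidates ⊆ {F,G,L,S}.
size 0: {}; under {} P still reaches {G,H,L,M} ∋ H.
size 1: {F}, {G}, {L} …(+1); under {F} P still reaches {G,H,L,M} ∋ H.
{G,L}: P⊥H given {G,L} in G with P→· removed — back-door holds.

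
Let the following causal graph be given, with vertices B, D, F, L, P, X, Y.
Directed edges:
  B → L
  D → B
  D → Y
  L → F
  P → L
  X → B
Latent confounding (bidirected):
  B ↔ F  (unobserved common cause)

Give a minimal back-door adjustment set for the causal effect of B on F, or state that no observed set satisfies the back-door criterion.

B→F: no observed back-door set.

desc(B)\{B}={F,L}; candidates ⊆ {D,P,X,Y}.
B↔F: latent back-door arc(s) into B.
size 0: {}; under {} B still reaches {D,F,X,Y} ∋ F.
size 1: {D}, {P}, {X} …(+1); under {D} B still reaches {F,X} ∋ F.
size 2: {D,P}, {D,X}, {D,Y} …(+3); under {D,P} B still reaches {F,X} ∋ F.
B↔F cannot be blocked by any observed set — no back-door set.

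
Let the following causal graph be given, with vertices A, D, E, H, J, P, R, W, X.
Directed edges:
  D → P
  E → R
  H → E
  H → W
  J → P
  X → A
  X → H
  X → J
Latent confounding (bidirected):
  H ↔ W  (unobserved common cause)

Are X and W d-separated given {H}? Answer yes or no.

Bayes-Ball from X | {H} reaches {A,J,P,W}.
W ∈ reach(X|{H}) ⇒ X ⊥̸ W | {H}.

No — X and W are d-connected given {H}.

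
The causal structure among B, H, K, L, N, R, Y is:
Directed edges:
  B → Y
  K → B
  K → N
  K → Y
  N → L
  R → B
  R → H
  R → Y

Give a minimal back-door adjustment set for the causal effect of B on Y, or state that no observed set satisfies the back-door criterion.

B→Y: minimal back-door set {K, R}.

desc(B)\{B}={Y}; candidates ⊆ {H,K,L,N,R}.
size 0: {}; under {} B still reaches {H,K,L,N,R,Y} ∋ Y.
size 1: {H}, {K}, {L} …(+2); under {H} B still reaches {K,L,N,R,Y} ∋ Y.
{K,R}: B⊥Y given {K,R} in G with B→· removed — back-door holds.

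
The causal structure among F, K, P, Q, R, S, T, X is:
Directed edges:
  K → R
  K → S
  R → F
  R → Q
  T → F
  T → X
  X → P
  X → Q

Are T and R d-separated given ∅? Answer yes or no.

Bayes-Ball from T | ∅ reaches {F,P,Q,X}.
R ∉ reach(T|∅) ⇒ T ⊥ R | ∅.

Yes — T ⊥ R | ∅.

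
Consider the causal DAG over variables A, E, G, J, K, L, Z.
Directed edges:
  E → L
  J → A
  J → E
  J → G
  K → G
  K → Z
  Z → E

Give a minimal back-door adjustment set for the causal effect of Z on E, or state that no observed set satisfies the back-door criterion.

desc(Z)\{Z}={E,L}; candidates ⊆ {A,G,J,K}.
∅: Z⊥E given ∅ in G with Z→· removed — back-door holds.

Z→E: minimal back-door set ∅.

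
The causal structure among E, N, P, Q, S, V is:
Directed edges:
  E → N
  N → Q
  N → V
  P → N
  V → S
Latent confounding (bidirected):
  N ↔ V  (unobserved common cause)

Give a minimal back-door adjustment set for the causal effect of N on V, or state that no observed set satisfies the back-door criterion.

desc(N)\{N}={Q,S,V}; candidates ⊆ {E,P}.
N↔V: latent back-door arc(s) into N.
size 0: {}; under {} N still reaches {E,P,S,V} ∋ V.
size 1: {E}, {P}; under {E} N still reaches {P,S,V} ∋ V.
size 2: {E,P}; under {E,P} N still reaches {S,V} ∋ V.
N↔V cannot be blocked by any observed set — no back-door set.

N→V: no observed back-door set.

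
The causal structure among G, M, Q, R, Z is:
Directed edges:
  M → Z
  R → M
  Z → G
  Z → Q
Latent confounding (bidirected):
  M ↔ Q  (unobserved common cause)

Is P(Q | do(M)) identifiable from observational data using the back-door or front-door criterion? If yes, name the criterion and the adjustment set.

P(Q|do(M)): frontdoor, adjust for {Z}.

desc(M)\{M}={G,Q,Z}; candidates ⊆ {R}.
M↔Q: latent back-door arc(s) into M.
size 0: {}; under {} M still reaches {Q,R} ∋ Q.
size 1: {R}; under {R} M still reaches {Q} ∋ Q.
M↔Q cannot be blocked by any observed set — no back-door set.
{Z}: (i) intercepts every directed M→Q path; (ii) no back-door M→{Z}; (iii) {M} blocks every back-door {Z}→Q. Front-door holds.
P(Q|do(M)) = Σ_{Z} P(Z|M) Σ_{M'} P(Q|Z,M')P(M').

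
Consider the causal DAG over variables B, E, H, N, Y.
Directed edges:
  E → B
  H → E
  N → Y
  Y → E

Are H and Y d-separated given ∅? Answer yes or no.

Bayes-Ball from H | ∅ reaches {B,E}.
Y ∉ reach(H|∅) ⇒ H ⊥ Y | ∅.

Yes — H ⊥ Y | ∅.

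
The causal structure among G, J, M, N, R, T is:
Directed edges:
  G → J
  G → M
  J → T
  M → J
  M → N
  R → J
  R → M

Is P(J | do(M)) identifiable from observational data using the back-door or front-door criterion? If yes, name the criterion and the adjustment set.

P(J|do(M)): backdoor, adjust for {G, R}.

desc(M)\{M}={J,N,T}; candidates ⊆ {G,R}.
size 0: {}; under {} M still reaches {G,J,R,T} ∋ J.
size 1: {G}, {R}; under {G} M still reaches {J,R,T} ∋ J.
{G,R}: M⊥J given {G,R} in G with M→· removed — back-door holds.
P(J|do(M)) = Σ_{G,R} P(J|M,G,R)·P(G,R).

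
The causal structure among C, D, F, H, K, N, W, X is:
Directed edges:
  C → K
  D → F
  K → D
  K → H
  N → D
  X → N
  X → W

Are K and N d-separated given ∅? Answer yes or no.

Bayes-Ball from K | ∅ reaches {C,D,F,H}.
N ∉ reach(K|∅) ⇒ K ⊥ N | ∅.

Yes — K ⊥ N | ∅.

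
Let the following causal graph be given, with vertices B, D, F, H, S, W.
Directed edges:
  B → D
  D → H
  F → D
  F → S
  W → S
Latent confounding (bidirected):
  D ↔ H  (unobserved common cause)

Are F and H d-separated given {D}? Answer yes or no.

No — F and H are d-connected given {D}.

Bayes-Ball from F | {D} reaches {B,H,S}.
H ∈ reach(F|{D}) ⇒ F ⊥̸ H | {D}.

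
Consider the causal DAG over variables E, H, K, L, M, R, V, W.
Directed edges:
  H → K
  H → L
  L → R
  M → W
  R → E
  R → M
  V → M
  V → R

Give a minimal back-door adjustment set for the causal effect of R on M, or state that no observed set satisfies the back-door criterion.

desc(R)\{R}={E,M,W}; candidates ⊆ {H,K,L,V}.
size 0: {}; under {} R still reaches {H,K,L,M,V,W} ∋ M.
{V}: R⊥M given {V} in G with R→· removed — back-door holds.

R→M: minimal back-door set {V}.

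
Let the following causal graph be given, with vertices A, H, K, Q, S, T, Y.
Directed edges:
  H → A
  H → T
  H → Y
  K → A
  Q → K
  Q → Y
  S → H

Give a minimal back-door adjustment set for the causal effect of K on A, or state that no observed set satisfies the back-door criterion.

desc(K)\{K}={A}; candidates ⊆ {H,Q,S,T,Y}.
∅: K⊥A given ∅ in G with K→· removed — back-door holds.

K→A: minimal back-door set ∅.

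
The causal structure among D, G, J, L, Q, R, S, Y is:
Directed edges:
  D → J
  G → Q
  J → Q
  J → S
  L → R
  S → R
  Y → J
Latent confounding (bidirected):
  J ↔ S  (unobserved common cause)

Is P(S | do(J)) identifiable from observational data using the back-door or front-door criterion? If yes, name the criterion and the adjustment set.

desc(J)\{J}={Q,R,S}; candidates ⊆ {D,G,L,Y}.
J↔S: latent back-door arc(s) into J.
size 0: {}; under {} J still reaches {D,R,S,Y} ∋ S.
size 1: {D}, {G}, {L} …(+1); under {D} J still reaches {R,S,Y} ∋ S.
size 2: {D,G}, {D,L}, {D,Y} …(+3); under {D,G} J still reaches {R,S,Y} ∋ S.
J↔S cannot be blocked by any observed set — no back-door set.
No mediator lies on a directed J→…→S path.
Neither criterion identifies P(S|do(J)) in this graph.

P(S|do(J)): not identifiable (no BD/FD set).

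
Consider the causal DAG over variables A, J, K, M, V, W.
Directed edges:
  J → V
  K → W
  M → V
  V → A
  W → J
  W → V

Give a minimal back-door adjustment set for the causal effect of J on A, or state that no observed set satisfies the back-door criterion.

desc(J)\{J}={A,V}; candidates ⊆ {K,M,W}.
size 0: {}; under {} J still reaches {A,K,V,W} ∋ A.
{W}: J⊥A given {W} in G with J→· removed — back-door holds.

J→A: minimal back-door set {W}.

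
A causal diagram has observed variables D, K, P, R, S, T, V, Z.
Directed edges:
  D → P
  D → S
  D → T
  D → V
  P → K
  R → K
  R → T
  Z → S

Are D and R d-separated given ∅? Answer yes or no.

Bayes-Ball from D | ∅ reaches {K,P,S,T,V}.
R ∉ reach(D|∅) ⇒ D ⊥ R | ∅.

Yes — D ⊥ R | ∅.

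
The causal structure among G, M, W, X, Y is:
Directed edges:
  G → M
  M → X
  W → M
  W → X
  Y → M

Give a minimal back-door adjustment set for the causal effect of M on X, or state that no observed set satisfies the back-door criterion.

M→X: minimal back-door set {W}.

desc(M)\{M}={X}; candidates ⊆ {G,W,Y}.
size 0: {}; under {} M still reaches {G,W,X,Y} ∋ X.
{W}: M⊥X given {W} in G with M→· removed — back-door holds.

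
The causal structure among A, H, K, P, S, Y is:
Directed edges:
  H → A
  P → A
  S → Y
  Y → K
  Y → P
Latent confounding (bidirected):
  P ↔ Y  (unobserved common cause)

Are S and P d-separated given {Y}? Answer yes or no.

No — S and P are d-connected given {Y}.

Bayes-Ball from S | {Y} reaches {A,P}.
P ∈ reach(S|{Y}) ⇒ S ⊥̸ P | {Y}.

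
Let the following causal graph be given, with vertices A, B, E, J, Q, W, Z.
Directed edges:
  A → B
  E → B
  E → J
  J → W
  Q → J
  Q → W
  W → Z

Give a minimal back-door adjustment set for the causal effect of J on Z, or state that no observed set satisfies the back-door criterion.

J→Z: minimal back-door set {Q}.

desc(J)\{J}={W,Z}; candidates ⊆ {A,B,E,Q}.
size 0: {}; under {} J still reaches {B,E,Q,W,Z} ∋ Z.
{Q}: J⊥Z given {Q} in G with J→· removed — back-door holds.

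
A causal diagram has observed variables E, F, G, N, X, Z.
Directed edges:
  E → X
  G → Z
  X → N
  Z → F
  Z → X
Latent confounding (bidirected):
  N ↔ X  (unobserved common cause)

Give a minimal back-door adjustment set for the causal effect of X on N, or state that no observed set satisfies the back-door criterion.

X→N: no observed back-door set.

desc(X)\{X}={N}; candidates ⊆ {E,F,G,Z}.
X↔N: latent back-door arc(s) into X.
size 0: {}; under {} X still reaches {E,F,G,N,Z} ∋ N.
size 1: {E}, {F}, {G} …(+1); under {E} X still reaches {F,G,N,Z} ∋ N.
size 2: {E,F}, {E,G}, {E,Z} …(+3); under {E,F} X still reaches {G,N,Z} ∋ N.
X↔N cannot be blocked by any observed set — no back-door set.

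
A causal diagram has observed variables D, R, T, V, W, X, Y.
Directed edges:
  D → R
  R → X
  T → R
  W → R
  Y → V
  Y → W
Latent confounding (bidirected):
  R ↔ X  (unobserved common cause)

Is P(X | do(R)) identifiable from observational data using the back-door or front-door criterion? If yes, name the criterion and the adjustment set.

P(X|do(R)): not identifiable (no BD/FD set).

desc(R)\{R}={X}; candidates ⊆ {D,T,V,W,Y}.
R↔X: latent back-door arc(s) into R.
size 0: {}; under {} R still reaches {D,T,V,W,X,Y} ∋ X.
size 1: {D}, {T}, {V} …(+2); under {D} R still reaches {T,V,W,X,Y} ∋ X.
size 2: {D,T}, {D,V}, {D,W} …(+7); under {D,T} R still reaches {V,W,X,Y} ∋ X.
R↔X cannot be blocked by any observed set — no back-door set.
No mediator lies on a directed R→…→X path.
Neither criterion identifies P(X|do(R)) in this graph.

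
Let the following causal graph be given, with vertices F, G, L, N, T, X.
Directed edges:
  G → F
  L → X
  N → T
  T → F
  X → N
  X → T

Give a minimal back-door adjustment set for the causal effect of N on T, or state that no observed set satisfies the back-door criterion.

desc(N)\{N}={F,T}; candidates ⊆ {G,L,X}.
size 0: {}; under {} N still reaches {F,L,T,X} ∋ T.
{X}: N⊥T given {X} in G with N→· removed — back-door holds.

N→T: minimal back-door set {X}.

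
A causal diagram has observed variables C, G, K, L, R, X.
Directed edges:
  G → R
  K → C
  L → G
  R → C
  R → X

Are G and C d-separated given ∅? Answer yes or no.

Bayes-Ball from G | ∅ reaches {C,L,R,X}.
C ∈ reach(G|∅) ⇒ G ⊥̸ C | ∅.

No — G and C are d-connected given ∅.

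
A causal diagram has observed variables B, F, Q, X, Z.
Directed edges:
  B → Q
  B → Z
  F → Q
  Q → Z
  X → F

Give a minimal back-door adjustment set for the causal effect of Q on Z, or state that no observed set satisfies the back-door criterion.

Q→Z: minimal back-door set {B}.

desc(Q)\{Q}={Z}; candidates ⊆ {B,F,X}.
size 0: {}; under {} Q still reaches {B,F,X,Z} ∋ Z.
{B}: Q⊥Z given {B} in G with Q→· removed — back-door holds.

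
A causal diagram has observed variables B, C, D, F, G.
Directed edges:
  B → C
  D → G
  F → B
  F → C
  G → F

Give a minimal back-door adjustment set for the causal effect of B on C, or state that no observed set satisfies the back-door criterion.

desc(B)\{B}={C}; candidates ⊆ {D,F,G}.
size 0: {}; under {} B still reaches {C,D,F,G} ∋ C.
{F}: B⊥C given {F} in G with B→· removed — back-door holds.

B→C: minimal back-door set {F}.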